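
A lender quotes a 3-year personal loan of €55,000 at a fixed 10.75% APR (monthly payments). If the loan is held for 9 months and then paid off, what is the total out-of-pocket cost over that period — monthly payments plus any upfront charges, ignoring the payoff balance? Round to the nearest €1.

At 10.75% the monthly rate is 0.0089583, so the payment is 55,000 × 0.0089583 / (1 − 1.0089583^−36) = €1,794.12.
Total outlay = 9 × €1,794.12 = €16,147.08.

€16,147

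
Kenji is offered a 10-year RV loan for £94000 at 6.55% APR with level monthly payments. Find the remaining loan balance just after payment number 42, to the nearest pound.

£67,803

With monthly rate i = 6.55%/12 = 0.0054583, the balance after k of n payments is P · [(1+i)^n − (1+i)^k] / [(1+i)^n − 1].
(1+0.0054583)^120 = 1.92171665 and (1+0.0054583)^42 = 1.25687264, so the balance is 94,000 × (1.92171665 − 1.25687264) / (1.92171665 − 1) = £67,803.20.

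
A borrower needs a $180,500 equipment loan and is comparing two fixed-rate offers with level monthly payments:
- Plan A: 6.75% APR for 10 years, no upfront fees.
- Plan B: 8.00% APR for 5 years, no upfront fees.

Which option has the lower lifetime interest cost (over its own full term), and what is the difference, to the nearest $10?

Plan A: at 6.75% the monthly rate is 0.0056250, so the payment is 180,500 × 0.0056250 / (1 − 1.0056250^−120) = $2,072.58.
Total interest on Plan A = 120 × $2,072.58 − $180,500 = $68,209.60.
Plan B: monthly rate = 8%/12 = 0.0066667; payment = 180,500 × 0.0066667 / (1 − (1+0.0066667)^−60) = $3,659.89.
Total interest on Plan B = 60 × $3,659.89 − $180,500 = $39,093.40.
Plan B is lower by $29,116.20.

Plan B by $29,120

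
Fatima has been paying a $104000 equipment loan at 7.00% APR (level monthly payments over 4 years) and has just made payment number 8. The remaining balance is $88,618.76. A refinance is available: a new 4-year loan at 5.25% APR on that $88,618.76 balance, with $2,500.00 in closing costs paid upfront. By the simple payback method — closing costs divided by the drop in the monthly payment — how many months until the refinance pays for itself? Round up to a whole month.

Current payment = 104,000 × 7%/12 / (1 − (1+0.0058333)^−48) = $2,490.41.
Refinanced payment = 88,618.76 × 0.0043750 / (1 − (1+0.0043750)^−48) = $2,050.88.
Monthly savings = $2,490.41 − $2,050.88 = $439.53.
Break-even = $2,500.00 / $439.53 = 5.69 → 6 months.

6 months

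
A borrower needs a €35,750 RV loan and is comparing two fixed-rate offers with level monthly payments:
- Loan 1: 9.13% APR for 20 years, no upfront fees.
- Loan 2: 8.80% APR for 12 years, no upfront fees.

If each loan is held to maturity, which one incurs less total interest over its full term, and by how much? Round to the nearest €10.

Loan 1: monthly rate = 9.13%/12 = 0.0076083; payment = 35,750 × 0.0076083 / (1 − (1+0.0076083)^−240) = €324.65.
Total interest on Loan 1 = 240 × €324.65 − €35,750 = €42,166.00.
Loan 2: at 8.80% the monthly rate is 0.0073333, so the payment is 35,750 × 0.0073333 / (1 − 1.0073333^−144) = €402.83.
Total interest on Loan 2 = 144 × €402.83 − €35,750 = €22,257.52.
Loan 2 is lower by €19,908.48.

Loan 2 by €19,910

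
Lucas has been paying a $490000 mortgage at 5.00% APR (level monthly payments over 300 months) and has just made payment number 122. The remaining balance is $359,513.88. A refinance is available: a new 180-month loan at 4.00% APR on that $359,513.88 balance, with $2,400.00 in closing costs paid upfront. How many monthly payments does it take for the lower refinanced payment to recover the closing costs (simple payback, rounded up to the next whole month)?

Current payment = 490,000 × 5%/12 / (1 − (1+0.0041667)^−300) = $2,864.49.
Refinanced payment = 359,513.88 × 0.0033333 / (1 − (1+0.0033333)^−180) = $2,659.28.
Monthly savings = $2,864.49 − $2,659.28 = $205.21.
Break-even = $2,400.00 / $205.21 = 11.70 → 12 months.

12 months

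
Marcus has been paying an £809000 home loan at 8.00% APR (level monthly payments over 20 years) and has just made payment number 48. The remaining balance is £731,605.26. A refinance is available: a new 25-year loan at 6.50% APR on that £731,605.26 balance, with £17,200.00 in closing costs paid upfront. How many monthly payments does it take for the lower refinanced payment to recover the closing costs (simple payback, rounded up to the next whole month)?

10 months

Current payment = 809,000 × 8%/12 / (1 − (1+0.0066667)^−240) = £6,766.80.
Refinanced payment = 731,605.26 × 0.0054167 / (1 − (1+0.0054167)^−300) = £4,939.85.
Monthly savings = £6,766.80 − £4,939.85 = £1,826.95.
Break-even = £17,200.00 / £1,826.95 = 9.41 → 10 months.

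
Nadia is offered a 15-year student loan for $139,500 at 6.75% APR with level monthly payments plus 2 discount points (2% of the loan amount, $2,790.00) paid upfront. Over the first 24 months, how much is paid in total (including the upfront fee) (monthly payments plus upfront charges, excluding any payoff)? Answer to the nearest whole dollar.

$32,417

At 6.75% the monthly rate is 0.0056250, so the payment is 139,500 × 0.0056250 / (1 − 1.0056250^−180) = $1,234.45.
Total outlay = 24 × $1,234.45 + $2,790.00 = $32,416.80.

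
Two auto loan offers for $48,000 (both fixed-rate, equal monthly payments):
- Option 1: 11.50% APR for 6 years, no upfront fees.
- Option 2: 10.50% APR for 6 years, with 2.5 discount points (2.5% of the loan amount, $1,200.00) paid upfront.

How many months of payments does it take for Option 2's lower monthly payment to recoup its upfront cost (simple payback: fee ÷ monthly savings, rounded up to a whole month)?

49 months

Option 1: monthly rate = 11.5%/12 = 0.0095833; payment = 48,000 × 0.0095833 / (1 − (1+0.0095833)^−72) = $925.98.
Option 2: at 10.50% the monthly rate is 0.0087500, so the payment is 48,000 × 0.0087500 / (1 − 1.0087500^−72) = $901.39.
Monthly savings = $925.98 − $901.39 = $24.59.
Break-even = $1,200.00 / $24.59 = 48.80 → 49 months.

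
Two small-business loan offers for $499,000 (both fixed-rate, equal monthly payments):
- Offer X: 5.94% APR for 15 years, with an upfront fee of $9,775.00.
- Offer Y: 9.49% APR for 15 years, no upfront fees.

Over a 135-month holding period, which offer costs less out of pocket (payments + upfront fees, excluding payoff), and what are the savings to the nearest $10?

Offer X: monthly rate = 5.94%/12 = 0.0049500; payment = 499,000 × 0.0049500 / (1 − (1+0.0049500)^−180) = $4,194.69.
Offer Y: monthly rate = 9.49%/12 = 0.0079083; payment = 499,000 × 0.0079083 / (1 − (1+0.0079083)^−180) = $5,207.67.
Over 135 months: Offer X costs 135 × $4,194.69 + $9,775.00 = $576,058.15; Offer Y costs 135 × $5,207.67 = $703,035.45.
Offer X is cheaper by $703,035.45 − $576,058.15 = $126,977.30.

Offer X by $126,980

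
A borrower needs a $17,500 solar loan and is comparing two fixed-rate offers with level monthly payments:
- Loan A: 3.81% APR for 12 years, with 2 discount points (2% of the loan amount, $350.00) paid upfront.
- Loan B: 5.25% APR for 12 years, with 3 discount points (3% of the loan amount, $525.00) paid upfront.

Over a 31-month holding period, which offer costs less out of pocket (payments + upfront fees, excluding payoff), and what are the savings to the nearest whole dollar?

Loan A by $561

Loan A: monthly rate = 3.81%/12 = 0.0031750; payment = 17,500 × 0.0031750 / (1 − (1+0.0031750)^−144) = $151.61.
Loan B: at 5.25% the monthly rate is 0.0043750, so the payment is 17,500 × 0.0043750 / (1 − 1.0043750^−144) = $164.06.
Over 31 months: Loan A costs 31 × $151.61 + $350.00 = $5,049.91; Loan B costs 31 × $164.06 + $525.00 = $5,610.86.
Loan A is cheaper by $5,610.86 − $5,049.91 = $560.95.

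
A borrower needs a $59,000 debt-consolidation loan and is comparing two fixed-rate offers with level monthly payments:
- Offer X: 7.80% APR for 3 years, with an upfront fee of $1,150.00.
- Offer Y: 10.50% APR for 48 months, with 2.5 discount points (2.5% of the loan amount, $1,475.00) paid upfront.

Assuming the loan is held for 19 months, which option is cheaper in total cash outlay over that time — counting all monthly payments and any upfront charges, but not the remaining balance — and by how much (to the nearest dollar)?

Offer X: monthly rate = 7.8%/12 = 0.0065000; payment = 59,000 × 0.0065000 / (1 − (1+0.0065000)^−36) = $1,843.41.
Offer Y: monthly rate = 10.5%/12 = 0.0087500; payment = 59,000 × 0.0087500 / (1 − (1+0.0087500)^−48) = $1,510.60.
Over 19 months: Offer X costs 19 × $1,843.41 + $1,150.00 = $36,174.79; Offer Y costs 19 × $1,510.60 + $1,475.00 = $30,176.40.
Offer Y is cheaper by $36,174.79 − $30,176.40 = $5,998.39.

Offer Y by $5,998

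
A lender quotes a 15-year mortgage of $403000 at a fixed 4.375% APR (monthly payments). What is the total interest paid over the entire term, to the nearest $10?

$147,300

At 4.375% the monthly rate is 0.0036458, so the payment is 403,000 × 0.0036458 / (1 − 1.0036458^−180) = $3,057.24.
Total paid = 180 × $3,057.24 = $550,303.20; interest = $550,303.20 − $403,000 = $147,303.20.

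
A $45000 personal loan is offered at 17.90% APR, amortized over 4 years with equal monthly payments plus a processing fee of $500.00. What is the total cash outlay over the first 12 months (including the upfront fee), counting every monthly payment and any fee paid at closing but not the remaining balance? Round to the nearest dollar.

$16,334

Monthly rate = 17.9%/12 = 0.0149167; payment = 45,000 × 0.0149167 / (1 − (1+0.0149167)^−48) = $1,319.52.
Total outlay = 12 × $1,319.52 + $500.00 = $16,334.24.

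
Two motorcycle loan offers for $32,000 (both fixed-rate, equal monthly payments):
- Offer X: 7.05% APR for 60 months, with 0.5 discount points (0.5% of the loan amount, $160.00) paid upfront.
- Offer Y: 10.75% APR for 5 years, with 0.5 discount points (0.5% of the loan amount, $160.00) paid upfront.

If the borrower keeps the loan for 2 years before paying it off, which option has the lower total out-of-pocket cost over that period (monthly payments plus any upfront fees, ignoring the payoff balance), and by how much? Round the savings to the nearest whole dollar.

Offer X: monthly rate = 7.05%/12 = 0.0058750; payment = 32,000 × 0.0058750 / (1 − (1+0.0058750)^−60) = $634.39.
Offer Y: monthly rate = 10.75%/12 = 0.0089583; payment = 32,000 × 0.0089583 / (1 − (1+0.0089583)^−60) = $691.77.
Over 24 months: Offer X costs 24 × $634.39 + $160.00 = $15,385.36; Offer Y costs 24 × $691.77 + $160.00 = $16,762.48.
Offer X is cheaper by $16,762.48 − $15,385.36 = $1,377.12.

Offer X by $1,377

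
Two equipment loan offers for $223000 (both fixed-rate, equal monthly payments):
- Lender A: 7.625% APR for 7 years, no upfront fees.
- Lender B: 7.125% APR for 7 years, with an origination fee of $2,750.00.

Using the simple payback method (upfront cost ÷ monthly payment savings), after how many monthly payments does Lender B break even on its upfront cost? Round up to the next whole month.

Lender A: monthly rate = 7.625%/12 = 0.0063542; payment = 223,000 × 0.0063542 / (1 − (1+0.0063542)^−84) = $3,434.21.
Lender B: monthly rate = 7.125%/12 = 0.0059375; payment = 223,000 × 0.0059375 / (1 − (1+0.0059375)^−84) = $3,379.31.
Monthly savings = $3,434.21 − $3,379.31 = $54.90.
Break-even = $2,750.00 / $54.90 = 50.09 → 51 months.

51 months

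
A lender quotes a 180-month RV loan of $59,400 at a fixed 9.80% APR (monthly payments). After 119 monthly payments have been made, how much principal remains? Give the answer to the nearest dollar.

With monthly rate i = 9.8%/12 = 0.0081667, the balance after k of n payments is P · [(1+i)^n − (1+i)^k] / [(1+i)^n − 1].
(1+0.0081667)^180 = 4.32334748 and (1+0.0081667)^119 = 2.63237502, so the balance is 59,400 × (4.32334748 − 2.63237502) / (4.32334748 − 1) = $30,223.67.

$30,224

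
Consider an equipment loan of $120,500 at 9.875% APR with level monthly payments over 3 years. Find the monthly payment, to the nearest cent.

$3,881.13

Monthly rate = 9.875%/12 = 0.0082292; payment = 120,500 × 0.0082292 / (1 − (1+0.0082292)^−36) = $3,881.13.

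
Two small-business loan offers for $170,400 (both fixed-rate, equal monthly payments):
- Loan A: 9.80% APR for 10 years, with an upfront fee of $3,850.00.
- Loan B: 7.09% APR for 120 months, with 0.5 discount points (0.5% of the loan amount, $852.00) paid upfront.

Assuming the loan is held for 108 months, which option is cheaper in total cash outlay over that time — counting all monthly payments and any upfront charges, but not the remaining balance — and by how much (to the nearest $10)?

Loan B by $29,630

Loan A: monthly rate = 9.8%/12 = 0.0081667; payment = 170,400 × 0.0081667 / (1 − (1+0.0081667)^−120) = $2,233.02.
Loan B: monthly rate = 7.09%/12 = 0.0059083; payment = 170,400 × 0.0059083 / (1 − (1+0.0059083)^−120) = $1,986.40.
Over 108 months: Loan A costs 108 × $2,233.02 + $3,850.00 = $245,016.16; Loan B costs 108 × $1,986.40 + $852.00 = $215,383.20.
Loan B is cheaper by $245,016.16 − $215,383.20 = $29,632.96.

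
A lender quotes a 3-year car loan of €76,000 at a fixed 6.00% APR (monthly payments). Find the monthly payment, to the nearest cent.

At 6.00% the monthly rate is 0.0050000, so the payment is 76,000 × 0.0050000 / (1 − 1.0050000^−36) = €2,312.07.

€2,312.07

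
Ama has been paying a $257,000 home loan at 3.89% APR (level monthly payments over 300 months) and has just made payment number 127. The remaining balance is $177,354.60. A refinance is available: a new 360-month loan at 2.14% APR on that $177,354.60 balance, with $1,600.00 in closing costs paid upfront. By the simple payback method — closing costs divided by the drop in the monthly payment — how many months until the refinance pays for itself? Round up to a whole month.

3 months

Current payment = 257,000 × 3.89%/12 / (1 − (1+0.0032417)^−300) = $1,340.98.
Refinanced payment = 177,354.60 × 0.0017833 / (1 − (1+0.0017833)^−360) = $668.02.
Monthly savings = $1,340.98 − $668.02 = $672.96.
Break-even = $1,600.00 / $672.96 = 2.38 → 3 months.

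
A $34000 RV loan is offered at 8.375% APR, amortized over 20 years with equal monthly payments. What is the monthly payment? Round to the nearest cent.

$292.38

Monthly rate = 8.375%/12 = 0.0069792; payment = 34,000 × 0.0069792 / (1 − (1+0.0069792)^−240) = $292.38.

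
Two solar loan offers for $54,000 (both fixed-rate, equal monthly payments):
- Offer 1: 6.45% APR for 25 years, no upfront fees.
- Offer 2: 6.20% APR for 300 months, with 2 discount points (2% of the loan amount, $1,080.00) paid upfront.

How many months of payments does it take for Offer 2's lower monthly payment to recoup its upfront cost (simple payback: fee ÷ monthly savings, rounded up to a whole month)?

Offer 1: at 6.45% the monthly rate is 0.0053750, so the payment is 54,000 × 0.0053750 / (1 − 1.0053750^−300) = $362.93.
Offer 2: monthly rate = 6.2%/12 = 0.0051667; payment = 54,000 × 0.0051667 / (1 − (1+0.0051667)^−300) = $354.55.
Monthly savings = $362.93 − $354.55 = $8.38.
Break-even = $1,080.00 / $8.38 = 128.88 → 129 months.

129 months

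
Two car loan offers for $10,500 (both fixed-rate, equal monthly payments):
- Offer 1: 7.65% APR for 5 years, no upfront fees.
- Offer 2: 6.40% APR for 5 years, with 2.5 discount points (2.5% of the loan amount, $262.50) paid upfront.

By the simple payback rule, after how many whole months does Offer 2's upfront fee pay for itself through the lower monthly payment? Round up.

Offer 1: monthly rate = 7.65%/12 = 0.0063750; payment = 10,500 × 0.0063750 / (1 − (1+0.0063750)^−60) = $211.15.
Offer 2: monthly rate = 6.4%/12 = 0.0053333; payment = 10,500 × 0.0053333 / (1 − (1+0.0053333)^−60) = $204.95.
Monthly savings = $211.15 − $204.95 = $6.20.
Break-even = $262.50 / $6.20 = 42.34 → 43 months.

43 months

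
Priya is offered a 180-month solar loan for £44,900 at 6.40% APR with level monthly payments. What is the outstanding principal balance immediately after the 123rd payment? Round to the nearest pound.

£19,060

With monthly rate i = 6.4%/12 = 0.0053333, the balance after k of n payments is P · [(1+i)^n − (1+i)^k] / [(1+i)^n − 1].
(1+0.0053333)^180 = 2.60504270 and (1+0.0053333)^123 = 1.92371240, so the balance is 44,900 × (2.60504270 − 1.92371240) / (2.60504270 − 1) = £19,059.76.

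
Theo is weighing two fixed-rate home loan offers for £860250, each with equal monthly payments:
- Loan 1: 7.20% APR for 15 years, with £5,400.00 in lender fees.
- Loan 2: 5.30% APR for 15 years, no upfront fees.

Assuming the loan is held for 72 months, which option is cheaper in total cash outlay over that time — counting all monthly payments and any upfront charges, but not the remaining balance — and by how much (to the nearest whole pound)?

Loan 2 by £69,529

Loan 1: at 7.20% the monthly rate is 0.0060000, so the payment is 860,250 × 0.0060000 / (1 − 1.0060000^−180) = £7,828.68.
Loan 2: monthly rate = 5.3%/12 = 0.0044167; payment = 860,250 × 0.0044167 / (1 − (1+0.0044167)^−180) = £6,938.00.
Over 72 months: Loan 1 costs 72 × £7,828.68 + £5,400.00 = £569,064.96; Loan 2 costs 72 × £6,938.00 = £499,536.00.
Loan 2 is cheaper by £569,064.96 − £499,536.00 = £69,528.96.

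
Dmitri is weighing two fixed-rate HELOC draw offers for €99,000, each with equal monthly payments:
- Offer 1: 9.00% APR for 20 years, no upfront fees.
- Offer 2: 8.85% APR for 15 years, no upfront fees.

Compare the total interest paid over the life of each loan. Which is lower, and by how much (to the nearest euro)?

Offer 2 by €34,619

Offer 1: monthly rate = 9%/12 = 0.0075000; payment = 99,000 × 0.0075000 / (1 − (1+0.0075000)^−240) = €890.73.
Total interest on Offer 1 = 240 × €890.73 − €99,000 = €114,775.20.
Offer 2: at 8.85% the monthly rate is 0.0073750, so the payment is 99,000 × 0.0073750 / (1 − 1.0073750^−180) = €995.31.
Total interest on Offer 2 = 180 × €995.31 − €99,000 = €80,155.80.
Offer 2 is lower by €34,619.40.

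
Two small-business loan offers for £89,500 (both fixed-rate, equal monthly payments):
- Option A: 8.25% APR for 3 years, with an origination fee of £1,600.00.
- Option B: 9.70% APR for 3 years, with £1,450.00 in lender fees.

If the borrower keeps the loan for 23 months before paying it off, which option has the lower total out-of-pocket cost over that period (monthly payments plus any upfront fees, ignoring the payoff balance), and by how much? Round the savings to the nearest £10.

Option A by £1,240

Option A: at 8.25% the monthly rate is 0.0068750, so the payment is 89,500 × 0.0068750 / (1 − 1.0068750^−36) = £2,814.94.
Option B: monthly rate = 9.7%/12 = 0.0080833; payment = 89,500 × 0.0080833 / (1 − (1+0.0080833)^−36) = £2,875.32.
Over 23 months: Option A costs 23 × £2,814.94 + £1,600.00 = £66,343.62; Option B costs 23 × £2,875.32 + £1,450.00 = £67,582.36.
Option A is cheaper by £67,582.36 − £66,343.62 = £1,238.74.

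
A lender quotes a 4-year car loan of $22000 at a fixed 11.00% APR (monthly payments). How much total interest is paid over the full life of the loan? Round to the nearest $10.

$5,290

Monthly rate = 11%/12 = 0.0091667; payment = 22,000 × 0.0091667 / (1 − (1+0.0091667)^−48) = $568.60.
Total paid = 48 × $568.60 = $27,292.80; interest = $27,292.80 − $22,000 = $5,292.80.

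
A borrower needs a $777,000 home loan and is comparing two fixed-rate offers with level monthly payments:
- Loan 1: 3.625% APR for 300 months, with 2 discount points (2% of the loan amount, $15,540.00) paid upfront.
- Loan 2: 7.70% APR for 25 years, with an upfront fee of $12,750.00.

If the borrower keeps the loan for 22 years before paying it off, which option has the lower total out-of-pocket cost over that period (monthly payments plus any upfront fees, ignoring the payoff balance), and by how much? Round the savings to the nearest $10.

Loan 1 by $499,150

Loan 1: monthly rate = 3.625%/12 = 0.0030208; payment = 777,000 × 0.0030208 / (1 − (1+0.0030208)^−300) = $3,942.13.
Loan 2: monthly rate = 7.7%/12 = 0.0064167; payment = 777,000 × 0.0064167 / (1 − (1+0.0064167)^−300) = $5,843.42.
Over 264 months: Loan 1 costs 264 × $3,942.13 + $15,540.00 = $1,056,262.32; Loan 2 costs 264 × $5,843.42 + $12,750.00 = $1,555,412.88.
Loan 1 is cheaper by $1,555,412.88 − $1,056,262.32 = $499,150.56.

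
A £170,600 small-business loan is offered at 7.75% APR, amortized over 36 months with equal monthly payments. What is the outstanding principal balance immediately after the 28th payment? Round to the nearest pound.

With monthly rate i = 7.75%/12 = 0.0064583, the balance after k of n payments is P · [(1+i)^n − (1+i)^k] / [(1+i)^n − 1].
(1+0.0064583)^36 = 1.26080756 and (1+0.0064583)^28 = 1.19751897, so the balance is 170,600 × (1.26080756 − 1.19751897) / (1.26080756 − 1) = £41,398.47.

£41,398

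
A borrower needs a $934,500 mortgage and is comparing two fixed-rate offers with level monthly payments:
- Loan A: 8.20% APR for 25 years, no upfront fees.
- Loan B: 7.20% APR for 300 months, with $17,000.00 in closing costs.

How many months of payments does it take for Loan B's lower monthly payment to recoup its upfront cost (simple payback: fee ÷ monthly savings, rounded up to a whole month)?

28 months

Loan A: monthly rate = 8.2%/12 = 0.0068333; payment = 934,500 × 0.0068333 / (1 − (1+0.0068333)^−300) = $7,336.87.
Loan B: at 7.20% the monthly rate is 0.0060000, so the payment is 934,500 × 0.0060000 / (1 − 1.0060000^−300) = $6,724.56.
Monthly savings = $7,336.87 − $6,724.56 = $612.31.
Break-even = $17,000.00 / $612.31 = 27.76 → 28 months.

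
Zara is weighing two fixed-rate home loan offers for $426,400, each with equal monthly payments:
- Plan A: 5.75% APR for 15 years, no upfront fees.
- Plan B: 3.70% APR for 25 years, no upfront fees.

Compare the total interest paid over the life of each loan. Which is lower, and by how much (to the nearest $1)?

Plan A: at 5.75% the monthly rate is 0.0047917, so the payment is 426,400 × 0.0047917 / (1 − 1.0047917^−180) = $3,540.87.
Total interest on Plan A = 180 × $3,540.87 − $426,400 = $210,956.60.
Plan B: monthly rate = 3.7%/12 = 0.0030833; payment = 426,400 × 0.0030833 / (1 − (1+0.0030833)^−300) = $2,180.67.
Total interest on Plan B = 300 × $2,180.67 − $426,400 = $227,801.00.
Plan A is lower by $16,844.40.

Plan A by $16,844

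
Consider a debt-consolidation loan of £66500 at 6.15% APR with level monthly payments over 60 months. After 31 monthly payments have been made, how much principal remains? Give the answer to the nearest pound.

With monthly rate i = 6.15%/12 = 0.0051250, the balance after k of n payments is P · [(1+i)^n − (1+i)^k] / [(1+i)^n − 1].
(1+0.0051250)^60 = 1.35895322 and (1+0.0051250)^31 = 1.17171592, so the balance is 66,500 × (1.35895322 − 1.17171592) / (1.35895322 − 1) = £34,687.75.

£34,688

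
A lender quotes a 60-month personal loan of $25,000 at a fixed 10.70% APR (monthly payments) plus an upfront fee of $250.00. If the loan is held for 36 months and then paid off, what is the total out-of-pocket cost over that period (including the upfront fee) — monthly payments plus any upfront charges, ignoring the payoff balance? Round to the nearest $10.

At 10.70% the monthly rate is 0.0089167, so the payment is 25,000 × 0.0089167 / (1 − 1.0089167^−60) = $539.83.
Total outlay = 36 × $539.83 + $250.00 = $19,683.88.

$19,680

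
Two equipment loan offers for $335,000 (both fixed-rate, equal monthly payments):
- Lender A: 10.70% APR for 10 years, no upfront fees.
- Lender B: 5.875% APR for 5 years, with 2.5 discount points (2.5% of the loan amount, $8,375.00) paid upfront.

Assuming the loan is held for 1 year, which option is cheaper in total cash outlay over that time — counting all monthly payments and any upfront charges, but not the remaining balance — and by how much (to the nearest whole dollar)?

Lender A by $31,164

Lender A: at 10.70% the monthly rate is 0.0089167, so the payment is 335,000 × 0.0089167 / (1 − 1.0089167^−120) = $4,557.92.
Lender B: at 5.875% the monthly rate is 0.0048958, so the payment is 335,000 × 0.0048958 / (1 − 1.0048958^−60) = $6,457.04.
Over 12 months: Lender A costs 12 × $4,557.92 = $54,695.04; Lender B costs 12 × $6,457.04 + $8,375.00 = $85,859.48.
Lender A is cheaper by $85,859.48 − $54,695.04 = $31,164.44.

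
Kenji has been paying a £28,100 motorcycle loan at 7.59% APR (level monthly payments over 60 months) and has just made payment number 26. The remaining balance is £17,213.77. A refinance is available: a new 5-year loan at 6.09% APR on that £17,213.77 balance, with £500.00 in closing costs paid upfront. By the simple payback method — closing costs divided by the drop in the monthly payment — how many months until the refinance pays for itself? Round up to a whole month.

Current payment = 28,100 × 7.59%/12 / (1 − (1+0.0063250)^−60) = £564.27.
Refinanced payment = 17,213.77 × 0.0050750 / (1 − (1+0.0050750)^−60) = £333.51.
Monthly savings = £564.27 − £333.51 = £230.76.
Break-even = £500.00 / £230.76 = 2.17 → 3 months.

3 months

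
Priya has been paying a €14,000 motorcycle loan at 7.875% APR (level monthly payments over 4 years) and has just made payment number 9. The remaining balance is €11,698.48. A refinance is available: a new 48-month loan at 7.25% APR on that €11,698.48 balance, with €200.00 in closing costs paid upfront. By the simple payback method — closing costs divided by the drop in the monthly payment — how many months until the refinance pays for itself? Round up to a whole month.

4 months

Current payment = 14,000 × 7.875%/12 / (1 − (1+0.0065625)^−48) = €340.96.
Refinanced payment = 11,698.48 × 0.0060417 / (1 − (1+0.0060417)^−48) = €281.49.
Monthly savings = €340.96 − €281.49 = €59.47.
Break-even = €200.00 / €59.47 = 3.36 → 4 months.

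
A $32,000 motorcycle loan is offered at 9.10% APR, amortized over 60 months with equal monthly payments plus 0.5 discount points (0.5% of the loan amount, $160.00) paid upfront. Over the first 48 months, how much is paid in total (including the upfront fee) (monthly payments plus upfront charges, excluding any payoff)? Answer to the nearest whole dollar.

$32,119

At 9.10% the monthly rate is 0.0075833, so the payment is 32,000 × 0.0075833 / (1 − 1.0075833^−60) = $665.82.
Total outlay = 48 × $665.82 + $160.00 = $32,119.36.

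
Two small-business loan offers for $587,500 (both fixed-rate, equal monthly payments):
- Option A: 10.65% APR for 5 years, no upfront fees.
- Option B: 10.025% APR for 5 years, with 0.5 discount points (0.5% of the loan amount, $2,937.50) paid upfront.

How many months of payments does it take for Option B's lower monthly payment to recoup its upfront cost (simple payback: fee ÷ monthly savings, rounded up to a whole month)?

17 months

Option A: at 10.65% the monthly rate is 0.0088750, so the payment is 587,500 × 0.0088750 / (1 − 1.0088750^−60) = $12,671.37.
Option B: at 10.025% the monthly rate is 0.0083542, so the payment is 587,500 × 0.0083542 / (1 − 1.0083542^−60) = $12,489.87.
Monthly savings = $12,671.37 − $12,489.87 = $181.50.
Break-even = $2,937.50 / $181.50 = 16.18 → 17 months.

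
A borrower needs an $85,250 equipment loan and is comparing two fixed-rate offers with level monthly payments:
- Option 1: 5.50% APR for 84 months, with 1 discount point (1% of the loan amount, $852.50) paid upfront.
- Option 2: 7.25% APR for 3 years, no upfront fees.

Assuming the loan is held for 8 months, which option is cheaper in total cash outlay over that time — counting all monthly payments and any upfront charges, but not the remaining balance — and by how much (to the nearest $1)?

Option 1: at 5.50% the monthly rate is 0.0045833, so the payment is 85,250 × 0.0045833 / (1 − 1.0045833^−84) = $1,225.05.
Option 2: at 7.25% the monthly rate is 0.0060417, so the payment is 85,250 × 0.0060417 / (1 − 1.0060417^−36) = $2,642.03.
Over 8 months: Option 1 costs 8 × $1,225.05 + $852.50 = $10,652.90; Option 2 costs 8 × $2,642.03 = $21,136.24.
Option 1 is cheaper by $21,136.24 − $10,652.90 = $10,483.34.

Option 1 by $10,483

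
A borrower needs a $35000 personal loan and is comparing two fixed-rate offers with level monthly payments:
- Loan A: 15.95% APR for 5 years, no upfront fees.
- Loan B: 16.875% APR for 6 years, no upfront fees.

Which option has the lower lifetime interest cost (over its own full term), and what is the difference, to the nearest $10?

Loan A by $4,870

Loan A: monthly rate = 15.95%/12 = 0.0132917; payment = 35,000 × 0.0132917 / (1 − (1+0.0132917)^−60) = $850.20.
Total interest on Loan A = 60 × $850.20 − $35,000 = $16,012.00.
Loan B: at 16.875% the monthly rate is 0.0140625, so the payment is 35,000 × 0.0140625 / (1 − 1.0140625^−72) = $776.18.
Total interest on Loan B = 72 × $776.18 − $35,000 = $20,884.96.
Loan A is lower by $4,872.96.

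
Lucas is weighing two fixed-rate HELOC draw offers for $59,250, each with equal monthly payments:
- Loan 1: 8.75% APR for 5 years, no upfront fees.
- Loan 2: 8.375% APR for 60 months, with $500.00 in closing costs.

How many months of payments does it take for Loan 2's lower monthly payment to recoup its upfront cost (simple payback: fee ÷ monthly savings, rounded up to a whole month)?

Loan 1: monthly rate = 8.75%/12 = 0.0072917; payment = 59,250 × 0.0072917 / (1 − (1+0.0072917)^−60) = $1,222.76.
Loan 2: at 8.375% the monthly rate is 0.0069792, so the payment is 59,250 × 0.0069792 / (1 − 1.0069792^−60) = $1,212.04.
Monthly savings = $1,222.76 − $1,212.04 = $10.72.
Break-even = $500.00 / $10.72 = 46.64 → 47 months.

47 months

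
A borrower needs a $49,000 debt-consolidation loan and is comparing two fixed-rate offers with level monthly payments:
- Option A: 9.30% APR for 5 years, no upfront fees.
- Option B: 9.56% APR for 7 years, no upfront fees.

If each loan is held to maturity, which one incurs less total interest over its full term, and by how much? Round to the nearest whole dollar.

Option A by $5,940

Option A: at 9.30% the monthly rate is 0.0077500, so the payment is 49,000 × 0.0077500 / (1 − 1.0077500^−60) = $1,024.31.
Total interest on Option A = 60 × $1,024.31 − $49,000 = $12,458.60.
Option B: at 9.56% the monthly rate is 0.0079667, so the payment is 49,000 × 0.0079667 / (1 − 1.0079667^−84) = $802.36.
Total interest on Option B = 84 × $802.36 − $49,000 = $18,398.24.
Option A is lower by $5,939.64.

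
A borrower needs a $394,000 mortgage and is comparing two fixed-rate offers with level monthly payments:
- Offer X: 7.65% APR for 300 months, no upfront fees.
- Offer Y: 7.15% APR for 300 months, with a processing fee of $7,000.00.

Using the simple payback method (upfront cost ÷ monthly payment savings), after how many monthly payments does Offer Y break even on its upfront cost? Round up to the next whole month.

55 months

Offer X: monthly rate = 7.65%/12 = 0.0063750; payment = 394,000 × 0.0063750 / (1 − (1+0.0063750)^−300) = $2,950.18.
Offer Y: at 7.15% the monthly rate is 0.0059583, so the payment is 394,000 × 0.0059583 / (1 − 1.0059583^−300) = $2,822.52.
Monthly savings = $2,950.18 − $2,822.52 = $127.66.
Break-even = $7,000.00 / $127.66 = 54.83 → 55 months.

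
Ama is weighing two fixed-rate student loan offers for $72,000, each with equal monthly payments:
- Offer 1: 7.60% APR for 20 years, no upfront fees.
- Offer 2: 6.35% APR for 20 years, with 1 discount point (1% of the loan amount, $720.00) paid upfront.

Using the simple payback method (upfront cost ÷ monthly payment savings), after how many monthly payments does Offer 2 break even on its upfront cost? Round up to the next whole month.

Offer 1: at 7.60% the monthly rate is 0.0063333, so the payment is 72,000 × 0.0063333 / (1 − 1.0063333^−240) = $584.44.
Offer 2: at 6.35% the monthly rate is 0.0052917, so the payment is 72,000 × 0.0052917 / (1 − 1.0052917^−240) = $530.47.
Monthly savings = $584.44 − $530.47 = $53.97.
Break-even = $720.00 / $53.97 = 13.34 → 14 months.

14 months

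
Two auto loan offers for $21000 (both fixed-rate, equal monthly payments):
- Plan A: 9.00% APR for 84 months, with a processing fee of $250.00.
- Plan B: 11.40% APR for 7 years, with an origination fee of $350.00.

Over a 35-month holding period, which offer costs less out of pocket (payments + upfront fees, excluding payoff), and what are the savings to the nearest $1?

Plan A: at 9.00% the monthly rate is 0.0075000, so the payment is 21,000 × 0.0075000 / (1 − 1.0075000^−84) = $337.87.
Plan B: at 11.40% the monthly rate is 0.0095000, so the payment is 21,000 × 0.0095000 / (1 − 1.0095000^−84) = $364.00.
Over 35 months: Plan A costs 35 × $337.87 + $250.00 = $12,075.45; Plan B costs 35 × $364.00 + $350.00 = $13,090.00.
Plan A is cheaper by $13,090.00 − $12,075.45 = $1,014.55.

Plan A by $1,015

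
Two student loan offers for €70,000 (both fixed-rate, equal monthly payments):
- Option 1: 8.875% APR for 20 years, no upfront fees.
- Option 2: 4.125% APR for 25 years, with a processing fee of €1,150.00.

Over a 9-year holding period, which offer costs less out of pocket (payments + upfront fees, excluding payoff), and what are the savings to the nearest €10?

Option 2 by €25,830

Option 1: monthly rate = 8.875%/12 = 0.0073958; payment = 70,000 × 0.0073958 / (1 − (1+0.0073958)^−240) = €624.19.
Option 2: monthly rate = 4.125%/12 = 0.0034375; payment = 70,000 × 0.0034375 / (1 − (1+0.0034375)^−300) = €374.33.
Over 108 months: Option 1 costs 108 × €624.19 = €67,412.52; Option 2 costs 108 × €374.33 + €1,150.00 = €41,577.64.
Option 2 is cheaper by €67,412.52 − €41,577.64 = €25,834.88.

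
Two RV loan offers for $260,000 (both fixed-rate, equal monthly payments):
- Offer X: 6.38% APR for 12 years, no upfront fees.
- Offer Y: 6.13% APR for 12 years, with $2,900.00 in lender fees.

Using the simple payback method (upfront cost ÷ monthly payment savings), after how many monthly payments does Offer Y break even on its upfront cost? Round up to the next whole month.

Offer X: monthly rate = 6.38%/12 = 0.0053167; payment = 260,000 × 0.0053167 / (1 − (1+0.0053167)^−144) = $2,588.63.
Offer Y: monthly rate = 6.13%/12 = 0.0051083; payment = 260,000 × 0.0051083 / (1 − (1+0.0051083)^−144) = $2,554.74.
Monthly savings = $2,588.63 − $2,554.74 = $33.89.
Break-even = $2,900.00 / $33.89 = 85.57 → 86 months.

86 months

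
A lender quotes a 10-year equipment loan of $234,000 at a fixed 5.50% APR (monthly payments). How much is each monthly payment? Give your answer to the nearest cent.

$2,539.51

Monthly rate = 5.5%/12 = 0.0045833; payment = 234,000 × 0.0045833 / (1 − (1+0.0045833)^−120) = $2,539.51.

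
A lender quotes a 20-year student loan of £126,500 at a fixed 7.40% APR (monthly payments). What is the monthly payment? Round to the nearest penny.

£1,011.35

Monthly rate = 7.4%/12 = 0.0061667; payment = 126,500 × 0.0061667 / (1 − (1+0.0061667)^−240) = £1,011.35.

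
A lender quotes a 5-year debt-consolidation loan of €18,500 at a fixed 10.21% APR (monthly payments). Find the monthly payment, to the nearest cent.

At 10.21% the monthly rate is 0.0085083, so the payment is 18,500 × 0.0085083 / (1 − 1.0085083^−60) = €394.98.

€394.98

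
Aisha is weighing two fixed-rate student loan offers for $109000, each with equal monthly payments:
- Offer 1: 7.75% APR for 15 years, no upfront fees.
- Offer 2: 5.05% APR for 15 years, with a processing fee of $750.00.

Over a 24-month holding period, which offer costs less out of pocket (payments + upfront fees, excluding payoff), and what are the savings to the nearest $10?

Offer 1: at 7.75% the monthly rate is 0.0064583, so the payment is 109,000 × 0.0064583 / (1 − 1.0064583^−180) = $1,025.99.
Offer 2: monthly rate = 5.05%/12 = 0.0042083; payment = 109,000 × 0.0042083 / (1 − (1+0.0042083)^−180) = $864.81.
Over 24 months: Offer 1 costs 24 × $1,025.99 = $24,623.76; Offer 2 costs 24 × $864.81 + $750.00 = $21,505.44.
Offer 2 is cheaper by $24,623.76 − $21,505.44 = $3,118.32.

Offer 2 by $3,120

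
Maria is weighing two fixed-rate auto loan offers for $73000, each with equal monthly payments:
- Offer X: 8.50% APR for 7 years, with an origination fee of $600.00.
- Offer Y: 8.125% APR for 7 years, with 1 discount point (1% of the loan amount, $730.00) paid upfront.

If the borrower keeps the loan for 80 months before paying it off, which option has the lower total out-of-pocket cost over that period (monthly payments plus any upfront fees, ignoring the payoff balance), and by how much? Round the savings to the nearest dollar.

Offer X: monthly rate = 8.5%/12 = 0.0070833; payment = 73,000 × 0.0070833 / (1 − (1+0.0070833)^−84) = $1,156.06.
Offer Y: at 8.125% the monthly rate is 0.0067708, so the payment is 73,000 × 0.0067708 / (1 − 1.0067708^−84) = $1,142.35.
Over 80 months: Offer X costs 80 × $1,156.06 + $600.00 = $93,084.80; Offer Y costs 80 × $1,142.35 + $730.00 = $92,118.00.
Offer Y is cheaper by $93,084.80 − $92,118.00 = $966.80.

Offer Y by $967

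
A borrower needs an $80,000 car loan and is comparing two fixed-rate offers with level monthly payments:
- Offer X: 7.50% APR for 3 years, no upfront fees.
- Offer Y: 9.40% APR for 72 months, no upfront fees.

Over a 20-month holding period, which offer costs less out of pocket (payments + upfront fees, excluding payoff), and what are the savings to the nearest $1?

Offer X: at 7.50% the monthly rate is 0.0062500, so the payment is 80,000 × 0.0062500 / (1 − 1.0062500^−36) = $2,488.50.
Offer Y: at 9.40% the monthly rate is 0.0078333, so the payment is 80,000 × 0.0078333 / (1 − 1.0078333^−72) = $1,457.98.
Over 20 months: Offer X costs 20 × $2,488.50 = $49,770.00; Offer Y costs 20 × $1,457.98 = $29,159.60.
Offer Y is cheaper by $49,770.00 − $29,159.60 = $20,610.40.

Offer Y by $20,610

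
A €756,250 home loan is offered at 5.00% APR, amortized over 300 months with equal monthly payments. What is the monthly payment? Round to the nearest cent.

€4,420.96

At 5.00% the monthly rate is 0.0041667, so the payment is 756,250 × 0.0041667 / (1 − 1.0041667^−300) = €4,420.96.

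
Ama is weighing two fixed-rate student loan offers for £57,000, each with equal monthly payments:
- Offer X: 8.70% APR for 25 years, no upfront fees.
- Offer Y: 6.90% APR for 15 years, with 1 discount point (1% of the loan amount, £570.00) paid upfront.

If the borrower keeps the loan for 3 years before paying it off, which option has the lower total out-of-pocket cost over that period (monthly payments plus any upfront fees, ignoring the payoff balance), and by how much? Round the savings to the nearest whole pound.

Offer X by £2,099

Offer X: monthly rate = 8.7%/12 = 0.0072500; payment = 57,000 × 0.0072500 / (1 − (1+0.0072500)^−300) = £466.69.
Offer Y: monthly rate = 6.9%/12 = 0.0057500; payment = 57,000 × 0.0057500 / (1 − (1+0.0057500)^−180) = £509.15.
Over 36 months: Offer X costs 36 × £466.69 = £16,800.84; Offer Y costs 36 × £509.15 + £570.00 = £18,899.40.
Offer X is cheaper by £18,899.40 − £16,800.84 = £2,098.56.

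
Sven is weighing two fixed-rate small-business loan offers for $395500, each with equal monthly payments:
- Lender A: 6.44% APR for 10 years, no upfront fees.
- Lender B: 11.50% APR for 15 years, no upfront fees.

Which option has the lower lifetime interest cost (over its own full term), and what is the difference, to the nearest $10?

Lender A by $294,180

Lender A: at 6.44% the monthly rate is 0.0053667, so the payment is 395,500 × 0.0053667 / (1 − 1.0053667^−120) = $4,478.76.
Total interest on Lender A = 120 × $4,478.76 − $395,500 = $141,951.20.
Lender B: at 11.50% the monthly rate is 0.0095833, so the payment is 395,500 × 0.0095833 / (1 − 1.0095833^−180) = $4,620.19.
Total interest on Lender B = 180 × $4,620.19 − $395,500 = $436,134.20.
Lender A is lower by $294,183.00.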